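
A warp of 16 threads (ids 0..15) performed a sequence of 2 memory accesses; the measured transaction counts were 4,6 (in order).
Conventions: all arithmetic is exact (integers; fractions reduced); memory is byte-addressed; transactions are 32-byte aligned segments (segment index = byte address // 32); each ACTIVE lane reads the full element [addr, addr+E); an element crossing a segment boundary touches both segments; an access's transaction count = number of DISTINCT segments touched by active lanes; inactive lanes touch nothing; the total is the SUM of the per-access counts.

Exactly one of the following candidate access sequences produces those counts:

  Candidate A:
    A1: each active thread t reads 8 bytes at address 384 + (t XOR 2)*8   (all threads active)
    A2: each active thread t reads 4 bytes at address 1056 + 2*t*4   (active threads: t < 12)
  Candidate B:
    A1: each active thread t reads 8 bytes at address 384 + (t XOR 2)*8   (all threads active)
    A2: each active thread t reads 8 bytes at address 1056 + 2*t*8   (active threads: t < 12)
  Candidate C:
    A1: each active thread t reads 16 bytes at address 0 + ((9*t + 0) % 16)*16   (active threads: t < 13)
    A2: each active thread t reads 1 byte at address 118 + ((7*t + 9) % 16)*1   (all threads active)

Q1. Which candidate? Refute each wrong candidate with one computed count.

A: A2 gives 3 transactions, not 6
C: A1 gives 8 transactions, not 4
B: all counts match (4,6)

Answer: B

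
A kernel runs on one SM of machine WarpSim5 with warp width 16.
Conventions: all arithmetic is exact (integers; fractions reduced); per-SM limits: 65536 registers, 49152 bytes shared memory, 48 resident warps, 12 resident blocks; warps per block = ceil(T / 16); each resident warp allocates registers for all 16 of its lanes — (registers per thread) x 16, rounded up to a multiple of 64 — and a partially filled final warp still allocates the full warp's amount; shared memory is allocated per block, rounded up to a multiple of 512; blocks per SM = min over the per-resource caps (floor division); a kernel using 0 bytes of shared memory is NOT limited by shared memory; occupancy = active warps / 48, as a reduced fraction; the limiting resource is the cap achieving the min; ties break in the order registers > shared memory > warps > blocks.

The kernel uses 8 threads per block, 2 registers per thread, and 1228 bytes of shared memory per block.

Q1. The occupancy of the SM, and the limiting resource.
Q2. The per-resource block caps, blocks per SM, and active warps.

Answer: occupancy 1/4, limited by blocks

registers: 1024 blocks
shared memory: 32 blocks
warps: 48 blocks
blocks: 12 blocks

Answer: 12 blocks, 12 active warps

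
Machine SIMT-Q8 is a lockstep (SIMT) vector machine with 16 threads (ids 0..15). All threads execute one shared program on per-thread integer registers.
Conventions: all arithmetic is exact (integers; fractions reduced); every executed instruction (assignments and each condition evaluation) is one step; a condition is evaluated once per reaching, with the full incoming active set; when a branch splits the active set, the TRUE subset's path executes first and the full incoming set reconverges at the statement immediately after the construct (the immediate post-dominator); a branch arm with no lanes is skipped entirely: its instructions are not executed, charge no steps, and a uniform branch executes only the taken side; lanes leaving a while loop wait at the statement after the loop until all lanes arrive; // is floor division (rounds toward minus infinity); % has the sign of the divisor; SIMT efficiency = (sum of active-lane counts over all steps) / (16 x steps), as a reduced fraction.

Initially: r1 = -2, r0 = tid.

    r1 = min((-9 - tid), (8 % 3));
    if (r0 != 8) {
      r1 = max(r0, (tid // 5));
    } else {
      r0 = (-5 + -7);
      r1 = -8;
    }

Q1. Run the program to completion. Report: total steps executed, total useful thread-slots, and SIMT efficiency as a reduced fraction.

Answer: 5 steps, 49 useful, 49/80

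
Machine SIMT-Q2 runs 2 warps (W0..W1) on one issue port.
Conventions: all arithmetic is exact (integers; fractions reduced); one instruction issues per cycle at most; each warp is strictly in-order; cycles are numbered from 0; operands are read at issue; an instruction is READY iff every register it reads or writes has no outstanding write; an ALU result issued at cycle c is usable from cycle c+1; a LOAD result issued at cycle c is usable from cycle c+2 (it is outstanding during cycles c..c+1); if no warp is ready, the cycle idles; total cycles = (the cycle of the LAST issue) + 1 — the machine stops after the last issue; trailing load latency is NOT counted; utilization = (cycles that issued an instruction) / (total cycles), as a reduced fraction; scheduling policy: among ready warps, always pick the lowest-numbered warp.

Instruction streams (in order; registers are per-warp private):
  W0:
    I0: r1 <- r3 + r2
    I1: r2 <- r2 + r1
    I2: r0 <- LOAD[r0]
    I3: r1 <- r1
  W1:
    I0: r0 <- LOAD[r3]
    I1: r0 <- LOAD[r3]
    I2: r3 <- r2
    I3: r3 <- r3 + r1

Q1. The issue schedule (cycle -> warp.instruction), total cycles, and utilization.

cycle 0: W0.I0
cycle 1: W0.I1
cycle 2: W0.I2
cycle 3: W0.I3
cycle 4: W1.I0
cycle 5: idle
cycle 6: W1.I1
cycle 7: W1.I2
cycle 8: W1.I3

Answer: 9 cycles, utilization 8/9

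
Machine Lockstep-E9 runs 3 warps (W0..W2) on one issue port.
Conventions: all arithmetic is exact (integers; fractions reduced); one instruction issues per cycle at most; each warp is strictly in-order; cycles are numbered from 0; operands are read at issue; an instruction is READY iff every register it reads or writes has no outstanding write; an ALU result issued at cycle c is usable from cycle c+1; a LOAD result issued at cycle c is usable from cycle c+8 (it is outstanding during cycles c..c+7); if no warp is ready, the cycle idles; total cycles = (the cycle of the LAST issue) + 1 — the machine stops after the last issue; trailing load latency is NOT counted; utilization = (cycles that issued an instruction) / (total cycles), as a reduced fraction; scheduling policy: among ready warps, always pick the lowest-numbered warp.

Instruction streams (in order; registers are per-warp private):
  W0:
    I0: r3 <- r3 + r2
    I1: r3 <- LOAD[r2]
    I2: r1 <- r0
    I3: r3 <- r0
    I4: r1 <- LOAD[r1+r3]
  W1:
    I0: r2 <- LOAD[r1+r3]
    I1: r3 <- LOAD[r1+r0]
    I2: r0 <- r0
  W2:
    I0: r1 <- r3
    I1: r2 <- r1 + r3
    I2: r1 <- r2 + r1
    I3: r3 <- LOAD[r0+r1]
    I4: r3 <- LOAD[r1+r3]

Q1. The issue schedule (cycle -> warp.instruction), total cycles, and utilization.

cycle 0: W0.I0
cycle 1: W0.I1
cycle 2: W0.I2
cycle 3: W1.I0
cycle 4: W1.I1
cycle 5: W1.I2
cycle 6: W2.I0
cycle 7: W2.I1
cycle 8: W2.I2
cycle 9: W0.I3
cycle 10: W0.I4
cycle 11: W2.I3
cycle 12: idle
cycle 13: idle
cycle 14: idle
cycle 15: idle
cycle 16: idle
cycle 17: idle
cycle 18: idle
cycle 19: W2.I4

Answer: 20 cycles, utilization 13/20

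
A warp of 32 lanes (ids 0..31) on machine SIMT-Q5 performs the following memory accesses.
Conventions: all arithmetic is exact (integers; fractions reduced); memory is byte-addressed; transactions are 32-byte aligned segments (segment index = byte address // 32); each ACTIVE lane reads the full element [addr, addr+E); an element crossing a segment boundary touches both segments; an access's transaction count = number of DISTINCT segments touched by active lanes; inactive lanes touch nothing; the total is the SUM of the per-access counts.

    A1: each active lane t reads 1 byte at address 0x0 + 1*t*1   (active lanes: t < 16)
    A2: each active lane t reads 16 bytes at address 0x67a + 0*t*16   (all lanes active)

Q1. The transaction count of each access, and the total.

A1: 1 transaction
A2: 2 transactions

Answer: 1,2; total 3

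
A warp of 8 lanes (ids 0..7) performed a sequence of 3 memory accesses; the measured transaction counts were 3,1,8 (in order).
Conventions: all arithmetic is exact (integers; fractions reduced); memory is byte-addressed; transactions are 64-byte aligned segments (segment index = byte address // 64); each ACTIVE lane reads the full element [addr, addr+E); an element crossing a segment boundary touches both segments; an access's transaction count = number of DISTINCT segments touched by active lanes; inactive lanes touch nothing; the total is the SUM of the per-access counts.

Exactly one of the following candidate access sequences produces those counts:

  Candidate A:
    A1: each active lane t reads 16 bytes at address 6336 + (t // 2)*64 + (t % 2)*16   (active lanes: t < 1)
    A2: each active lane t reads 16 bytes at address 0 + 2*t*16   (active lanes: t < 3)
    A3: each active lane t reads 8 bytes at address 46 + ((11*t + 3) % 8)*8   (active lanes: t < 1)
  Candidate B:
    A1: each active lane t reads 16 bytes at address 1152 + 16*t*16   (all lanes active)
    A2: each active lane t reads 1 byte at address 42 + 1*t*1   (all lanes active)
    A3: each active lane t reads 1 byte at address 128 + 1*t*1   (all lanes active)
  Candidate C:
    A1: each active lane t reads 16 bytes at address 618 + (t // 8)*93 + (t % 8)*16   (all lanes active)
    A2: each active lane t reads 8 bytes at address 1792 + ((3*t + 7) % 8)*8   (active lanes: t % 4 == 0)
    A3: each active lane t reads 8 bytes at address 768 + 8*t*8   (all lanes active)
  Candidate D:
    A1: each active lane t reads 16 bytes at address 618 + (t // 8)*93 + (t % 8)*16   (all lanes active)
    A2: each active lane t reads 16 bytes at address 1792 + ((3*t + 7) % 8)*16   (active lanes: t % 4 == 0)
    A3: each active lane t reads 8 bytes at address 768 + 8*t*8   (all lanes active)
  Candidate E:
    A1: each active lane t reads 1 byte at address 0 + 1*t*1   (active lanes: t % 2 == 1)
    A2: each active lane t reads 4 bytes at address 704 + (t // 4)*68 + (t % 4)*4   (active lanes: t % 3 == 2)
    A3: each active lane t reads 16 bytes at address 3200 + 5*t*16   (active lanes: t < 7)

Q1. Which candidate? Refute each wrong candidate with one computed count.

A: A1 gives 1 transaction, not 3
B: A1 gives 8 transactions, not 3
D: A2 gives 2 transactions, not 1
E: A1 gives 1 transaction, not 3
C: all counts match (3,1,8)

Answer: C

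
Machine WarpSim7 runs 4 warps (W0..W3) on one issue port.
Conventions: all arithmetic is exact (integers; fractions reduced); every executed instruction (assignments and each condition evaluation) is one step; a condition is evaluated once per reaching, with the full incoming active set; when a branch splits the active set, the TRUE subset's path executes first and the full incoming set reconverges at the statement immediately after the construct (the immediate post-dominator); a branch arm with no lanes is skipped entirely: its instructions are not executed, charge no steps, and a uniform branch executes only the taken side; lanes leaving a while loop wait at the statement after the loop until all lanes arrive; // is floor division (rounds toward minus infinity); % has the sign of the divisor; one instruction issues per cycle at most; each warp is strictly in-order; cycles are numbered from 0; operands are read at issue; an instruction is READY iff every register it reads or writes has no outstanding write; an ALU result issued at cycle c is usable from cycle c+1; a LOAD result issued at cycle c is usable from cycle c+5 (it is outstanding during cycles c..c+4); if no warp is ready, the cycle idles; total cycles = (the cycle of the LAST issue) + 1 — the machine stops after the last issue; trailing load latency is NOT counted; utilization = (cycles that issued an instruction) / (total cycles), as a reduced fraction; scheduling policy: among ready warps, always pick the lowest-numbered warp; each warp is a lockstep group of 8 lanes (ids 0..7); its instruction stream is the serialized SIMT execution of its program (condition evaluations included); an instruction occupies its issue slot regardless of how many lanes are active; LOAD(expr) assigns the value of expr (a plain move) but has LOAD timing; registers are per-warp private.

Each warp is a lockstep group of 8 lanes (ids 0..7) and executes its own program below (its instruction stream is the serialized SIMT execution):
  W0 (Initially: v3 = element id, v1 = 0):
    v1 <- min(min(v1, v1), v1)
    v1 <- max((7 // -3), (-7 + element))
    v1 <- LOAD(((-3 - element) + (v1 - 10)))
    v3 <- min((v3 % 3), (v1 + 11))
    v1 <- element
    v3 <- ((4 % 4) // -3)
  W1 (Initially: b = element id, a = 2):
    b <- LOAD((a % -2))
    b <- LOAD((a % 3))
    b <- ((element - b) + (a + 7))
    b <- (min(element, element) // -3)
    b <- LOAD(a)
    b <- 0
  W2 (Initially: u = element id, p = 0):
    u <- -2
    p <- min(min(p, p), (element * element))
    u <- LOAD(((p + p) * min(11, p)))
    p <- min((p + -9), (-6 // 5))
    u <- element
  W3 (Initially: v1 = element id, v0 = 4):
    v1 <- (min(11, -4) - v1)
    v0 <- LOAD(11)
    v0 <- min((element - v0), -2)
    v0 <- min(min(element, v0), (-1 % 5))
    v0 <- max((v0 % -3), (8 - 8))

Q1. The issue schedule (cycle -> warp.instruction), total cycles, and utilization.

cycle 0: W0.I0
cycle 1: W0.I1
cycle 2: W0.I2
cycle 3: W1.I0
cycle 4: W2.I0
cycle 5: W2.I1
cycle 6: W2.I2
cycle 7: W0.I3
cycle 8: W0.I4
cycle 9: W0.I5
cycle 10: W1.I1
cycle 11: W2.I3
cycle 12: W2.I4
cycle 13: W3.I0
cycle 14: W3.I1
cycle 15: W1.I2
cycle 16: W1.I3
cycle 17: W1.I4
cycle 18: idle
cycle 19: W3.I2
cycle 20: W3.I3
cycle 21: W3.I4
cycle 22: W1.I5

Answer: 23 cycles, utilization 22/23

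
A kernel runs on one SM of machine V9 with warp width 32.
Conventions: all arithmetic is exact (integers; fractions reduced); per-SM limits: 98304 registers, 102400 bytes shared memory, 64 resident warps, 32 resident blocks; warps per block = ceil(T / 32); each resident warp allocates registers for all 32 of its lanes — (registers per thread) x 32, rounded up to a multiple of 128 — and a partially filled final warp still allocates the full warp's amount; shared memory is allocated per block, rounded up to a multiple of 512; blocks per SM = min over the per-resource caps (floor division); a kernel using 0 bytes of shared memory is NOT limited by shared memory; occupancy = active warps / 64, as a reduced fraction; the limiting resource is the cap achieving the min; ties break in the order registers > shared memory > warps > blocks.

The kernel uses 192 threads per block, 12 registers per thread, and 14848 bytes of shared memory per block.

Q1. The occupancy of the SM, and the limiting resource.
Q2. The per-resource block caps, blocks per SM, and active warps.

Answer: occupancy 9/16, limited by shared memory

registers: 42 blocks
shared memory: 6 blocks
warps: 10 blocks
blocks: 32 blocks

Answer: 6 blocks, 36 active warps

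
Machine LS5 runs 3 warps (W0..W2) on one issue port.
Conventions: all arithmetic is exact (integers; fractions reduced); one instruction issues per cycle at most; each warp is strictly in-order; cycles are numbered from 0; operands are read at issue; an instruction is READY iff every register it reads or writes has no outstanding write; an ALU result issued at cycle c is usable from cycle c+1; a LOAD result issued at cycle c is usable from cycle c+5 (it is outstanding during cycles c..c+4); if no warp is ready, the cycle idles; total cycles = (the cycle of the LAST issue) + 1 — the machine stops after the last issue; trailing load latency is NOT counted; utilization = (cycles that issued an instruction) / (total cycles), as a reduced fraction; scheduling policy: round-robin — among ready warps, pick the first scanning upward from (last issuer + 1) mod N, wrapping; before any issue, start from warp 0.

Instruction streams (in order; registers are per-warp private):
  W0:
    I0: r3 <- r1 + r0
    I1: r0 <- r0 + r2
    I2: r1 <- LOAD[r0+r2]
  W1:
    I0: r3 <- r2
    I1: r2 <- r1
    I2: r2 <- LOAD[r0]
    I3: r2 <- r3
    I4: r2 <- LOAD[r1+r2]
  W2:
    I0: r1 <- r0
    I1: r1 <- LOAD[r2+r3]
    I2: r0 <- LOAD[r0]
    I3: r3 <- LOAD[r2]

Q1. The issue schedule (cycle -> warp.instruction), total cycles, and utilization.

cycle 0: W0.I0
cycle 1: W1.I0
cycle 2: W2.I0
cycle 3: W0.I1
cycle 4: W1.I1
cycle 5: W2.I1
cycle 6: W0.I2
cycle 7: W1.I2
cycle 8: W2.I2
cycle 9: W2.I3
cycle 10: idle
cycle 11: idle
cycle 12: W1.I3
cycle 13: W1.I4

Answer: 14 cycles, utilization 6/7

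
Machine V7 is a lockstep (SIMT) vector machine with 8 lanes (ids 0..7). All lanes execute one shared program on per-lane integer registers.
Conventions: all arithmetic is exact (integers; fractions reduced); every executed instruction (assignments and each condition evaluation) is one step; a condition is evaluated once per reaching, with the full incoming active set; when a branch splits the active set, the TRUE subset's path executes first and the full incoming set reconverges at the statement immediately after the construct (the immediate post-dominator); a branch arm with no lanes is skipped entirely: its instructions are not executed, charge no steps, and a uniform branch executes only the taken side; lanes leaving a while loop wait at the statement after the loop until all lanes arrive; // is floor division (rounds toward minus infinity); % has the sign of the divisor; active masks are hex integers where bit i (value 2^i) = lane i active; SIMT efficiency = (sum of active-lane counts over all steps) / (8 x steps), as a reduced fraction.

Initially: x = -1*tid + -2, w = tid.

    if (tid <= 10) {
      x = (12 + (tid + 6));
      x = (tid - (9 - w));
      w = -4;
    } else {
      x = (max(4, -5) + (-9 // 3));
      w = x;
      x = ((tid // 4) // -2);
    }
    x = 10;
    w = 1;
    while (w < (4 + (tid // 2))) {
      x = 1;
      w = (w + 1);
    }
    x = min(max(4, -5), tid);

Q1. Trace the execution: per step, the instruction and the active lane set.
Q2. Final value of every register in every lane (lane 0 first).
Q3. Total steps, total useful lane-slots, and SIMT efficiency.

step 0: eval (tid <= 10)             0xff
step 1: x <- (12 + (tid + 6))        0xff
step 2: x <- (tid - (9 - w))         0xff
step 3: w <- -4                      0xff
step 4: x <- 10                      0xff
step 5: w <- 1                       0xff
step 6: eval (w < (4 + (tid // 2)))  0xff
step 7: x <- 1                       0xff
step 8: w <- (w + 1)                 0xff
step 9: eval (w < (4 + (tid // 2)))  0xff
step 10: x <- 1                       0xff
step 11: w <- (w + 1)                 0xff
step 12: eval (w < (4 + (tid // 2)))  0xff
step 13: x <- 1                       0xff
step 14: w <- (w + 1)                 0xff
step 15: eval (w < (4 + (tid // 2)))  0xff
step 16: x <- 1                       0xfc
step 17: w <- (w + 1)                 0xfc
step 18: eval (w < (4 + (tid // 2)))  0xfc
step 19: x <- 1                       0xf0
step 20: w <- (w + 1)                 0xf0
step 21: eval (w < (4 + (tid // 2)))  0xf0
step 22: x <- 1                       0xc0
step 23: w <- (w + 1)                 0xc0
step 24: eval (w < (4 + (tid // 2)))  0xc0
step 25: x <- min(max(4, -5), tid)    0xff

Answer: 26 steps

x: 0,1,2,3,4,4,4,4
w: 4,4,5,5,6,6,7,7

steps = 26; useful = 172; efficiency = 172/208 = 43/52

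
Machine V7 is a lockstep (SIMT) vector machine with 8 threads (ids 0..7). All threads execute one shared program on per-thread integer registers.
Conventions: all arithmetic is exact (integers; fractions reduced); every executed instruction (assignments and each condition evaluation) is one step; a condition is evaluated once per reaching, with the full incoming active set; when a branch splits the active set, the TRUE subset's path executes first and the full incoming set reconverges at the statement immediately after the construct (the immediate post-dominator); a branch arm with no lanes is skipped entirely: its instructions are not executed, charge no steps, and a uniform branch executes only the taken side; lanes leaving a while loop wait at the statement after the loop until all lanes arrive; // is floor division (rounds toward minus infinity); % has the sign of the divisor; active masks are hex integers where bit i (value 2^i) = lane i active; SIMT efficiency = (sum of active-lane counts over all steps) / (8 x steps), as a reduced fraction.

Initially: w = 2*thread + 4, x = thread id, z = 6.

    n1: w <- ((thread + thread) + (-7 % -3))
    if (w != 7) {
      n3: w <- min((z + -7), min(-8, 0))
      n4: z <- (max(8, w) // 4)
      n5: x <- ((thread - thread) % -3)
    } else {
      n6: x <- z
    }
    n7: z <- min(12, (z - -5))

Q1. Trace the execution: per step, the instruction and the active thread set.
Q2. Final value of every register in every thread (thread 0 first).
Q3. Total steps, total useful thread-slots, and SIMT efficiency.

step 0: w <- ((thread + thread) + (-7 % -3)) 0xff
step 1: eval (w != 7)                0xff
step 2: w <- min((z + -7), min(-8, 0)) 0xef
step 3: z <- (max(8, w) // 4)        0xef
step 4: x <- ((thread - thread) % -3) 0xef
step 5: x <- z                       0x10
step 6: z <- min(12, (z - -5))       0xff

Answer: 7 steps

w: -8,-8,-8,-8,7,-8,-8,-8
x: 0,0,0,0,6,0,0,0
z: 7,7,7,7,11,7,7,7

steps = 7; useful = 46; efficiency = 46/56 = 23/28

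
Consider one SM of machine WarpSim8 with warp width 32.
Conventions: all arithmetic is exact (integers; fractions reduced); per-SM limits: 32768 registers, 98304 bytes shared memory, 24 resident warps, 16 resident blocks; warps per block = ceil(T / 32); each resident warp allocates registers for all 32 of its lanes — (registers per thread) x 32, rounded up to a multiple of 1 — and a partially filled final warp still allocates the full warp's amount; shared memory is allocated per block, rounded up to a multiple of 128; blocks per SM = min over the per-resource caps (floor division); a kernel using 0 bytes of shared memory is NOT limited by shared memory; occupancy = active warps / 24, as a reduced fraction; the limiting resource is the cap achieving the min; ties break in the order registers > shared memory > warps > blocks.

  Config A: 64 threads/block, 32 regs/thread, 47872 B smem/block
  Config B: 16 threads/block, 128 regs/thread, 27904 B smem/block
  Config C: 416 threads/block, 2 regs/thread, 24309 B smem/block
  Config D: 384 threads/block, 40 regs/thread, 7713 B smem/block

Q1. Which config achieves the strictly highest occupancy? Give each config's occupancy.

occupancies: A 1/6, B 1/8, C 13/24, D 1

Answer: D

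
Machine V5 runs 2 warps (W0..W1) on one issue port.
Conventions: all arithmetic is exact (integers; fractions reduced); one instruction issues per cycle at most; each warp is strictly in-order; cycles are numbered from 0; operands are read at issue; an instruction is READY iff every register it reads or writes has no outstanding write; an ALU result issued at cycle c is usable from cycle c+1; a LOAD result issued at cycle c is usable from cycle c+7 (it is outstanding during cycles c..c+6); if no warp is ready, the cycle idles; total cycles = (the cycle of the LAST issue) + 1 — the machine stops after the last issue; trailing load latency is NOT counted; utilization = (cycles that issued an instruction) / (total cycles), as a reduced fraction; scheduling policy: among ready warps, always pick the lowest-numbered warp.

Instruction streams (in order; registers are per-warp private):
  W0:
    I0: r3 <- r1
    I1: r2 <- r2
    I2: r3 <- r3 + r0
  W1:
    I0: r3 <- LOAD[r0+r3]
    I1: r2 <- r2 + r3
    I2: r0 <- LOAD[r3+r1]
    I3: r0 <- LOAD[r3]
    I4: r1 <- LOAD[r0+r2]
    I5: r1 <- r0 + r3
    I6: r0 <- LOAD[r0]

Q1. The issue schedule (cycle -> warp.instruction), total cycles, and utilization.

cycle 0: W0.I0
cycle 1: W0.I1
cycle 2: W0.I2
cycle 3: W1.I0
cycle 4: idle
cycle 5: idle
cycle 6: idle
cycle 7: idle
cycle 8: idle
cycle 9: idle
cycle 10: W1.I1
cycle 11: W1.I2
cycle 12: idle
cycle 13: idle
cycle 14: idle
cycle 15: idle
cycle 16: idle
cycle 17: idle
cycle 18: W1.I3
cycle 19: idle
cycle 20: idle
cycle 21: idle
cycle 22: idle
cycle 23: idle
cycle 24: idle
cycle 25: W1.I4
cycle 26: idle
cycle 27: idle
cycle 28: idle
cycle 29: idle
cycle 30: idle
cycle 31: idle
cycle 32: W1.I5
cycle 33: W1.I6

Answer: 34 cycles, utilization 5/17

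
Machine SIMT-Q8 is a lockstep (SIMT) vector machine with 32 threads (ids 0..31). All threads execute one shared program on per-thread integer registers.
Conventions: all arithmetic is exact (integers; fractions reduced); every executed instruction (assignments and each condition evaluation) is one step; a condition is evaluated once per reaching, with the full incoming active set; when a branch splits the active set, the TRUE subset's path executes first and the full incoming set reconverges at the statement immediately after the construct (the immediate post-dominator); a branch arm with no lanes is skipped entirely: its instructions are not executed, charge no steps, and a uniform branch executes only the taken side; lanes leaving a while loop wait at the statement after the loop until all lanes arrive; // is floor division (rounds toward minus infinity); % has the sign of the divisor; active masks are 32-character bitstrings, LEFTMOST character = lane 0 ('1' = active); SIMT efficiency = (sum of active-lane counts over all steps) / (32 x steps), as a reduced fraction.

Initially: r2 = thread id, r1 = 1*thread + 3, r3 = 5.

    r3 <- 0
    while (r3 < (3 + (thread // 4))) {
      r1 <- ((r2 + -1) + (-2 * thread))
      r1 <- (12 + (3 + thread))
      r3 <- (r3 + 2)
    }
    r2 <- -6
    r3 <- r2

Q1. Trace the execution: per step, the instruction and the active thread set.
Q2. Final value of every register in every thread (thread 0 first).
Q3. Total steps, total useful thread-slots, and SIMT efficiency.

step 0: r3 <- 0                      11111111111111111111111111111111
step 1: eval (r3 < (3 + (thread // 4))) 11111111111111111111111111111111
step 2: r1 <- ((r2 + -1) + (-2 * thread)) 11111111111111111111111111111111
step 3: r1 <- (12 + (3 + thread))    11111111111111111111111111111111
step 4: r3 <- (r3 + 2)               11111111111111111111111111111111
step 5: eval (r3 < (3 + (thread // 4))) 11111111111111111111111111111111
step 6: r1 <- ((r2 + -1) + (-2 * thread)) 11111111111111111111111111111111
step 7: r1 <- (12 + (3 + thread))    11111111111111111111111111111111
step 8: r3 <- (r3 + 2)               11111111111111111111111111111111
step 9: eval (r3 < (3 + (thread // 4))) 11111111111111111111111111111111
step 10: r1 <- ((r2 + -1) + (-2 * thread)) 00000000111111111111111111111111
step 11: r1 <- (12 + (3 + thread))    00000000111111111111111111111111
step 12: r3 <- (r3 + 2)               00000000111111111111111111111111
step 13: eval (r3 < (3 + (thread // 4))) 00000000111111111111111111111111
step 14: r1 <- ((r2 + -1) + (-2 * thread)) 00000000000000001111111111111111
step 15: r1 <- (12 + (3 + thread))    00000000000000001111111111111111
step 16: r3 <- (r3 + 2)               00000000000000001111111111111111
step 17: eval (r3 < (3 + (thread // 4))) 00000000000000001111111111111111
step 18: r1 <- ((r2 + -1) + (-2 * thread)) 00000000000000000000000011111111
step 19: r1 <- (12 + (3 + thread))    00000000000000000000000011111111
step 20: r3 <- (r3 + 2)               00000000000000000000000011111111
step 21: eval (r3 < (3 + (thread // 4))) 00000000000000000000000011111111
step 22: r2 <- -6                     11111111111111111111111111111111
step 23: r3 <- r2                     11111111111111111111111111111111

Answer: 24 steps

r2: -6,-6,-6,-6,-6,-6,-6,-6,-6,-6,-6,-6,-6,-6,-6,-6,-6,-6,-6,-6,-6,-6,-6,-6,-6,-6,-6,-6,-6,-6,-6,-6
r1: 15,16,17,18,19,20,21,22,23,24,25,26,27,28,29,30,31,32,33,34,35,36,37,38,39,40,41,42,43,44,45,46
r3: -6,-6,-6,-6,-6,-6,-6,-6,-6,-6,-6,-6,-6,-6,-6,-6,-6,-6,-6,-6,-6,-6,-6,-6,-6,-6,-6,-6,-6,-6,-6,-6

steps = 24; useful = 576; efficiency = 576/768 = 3/4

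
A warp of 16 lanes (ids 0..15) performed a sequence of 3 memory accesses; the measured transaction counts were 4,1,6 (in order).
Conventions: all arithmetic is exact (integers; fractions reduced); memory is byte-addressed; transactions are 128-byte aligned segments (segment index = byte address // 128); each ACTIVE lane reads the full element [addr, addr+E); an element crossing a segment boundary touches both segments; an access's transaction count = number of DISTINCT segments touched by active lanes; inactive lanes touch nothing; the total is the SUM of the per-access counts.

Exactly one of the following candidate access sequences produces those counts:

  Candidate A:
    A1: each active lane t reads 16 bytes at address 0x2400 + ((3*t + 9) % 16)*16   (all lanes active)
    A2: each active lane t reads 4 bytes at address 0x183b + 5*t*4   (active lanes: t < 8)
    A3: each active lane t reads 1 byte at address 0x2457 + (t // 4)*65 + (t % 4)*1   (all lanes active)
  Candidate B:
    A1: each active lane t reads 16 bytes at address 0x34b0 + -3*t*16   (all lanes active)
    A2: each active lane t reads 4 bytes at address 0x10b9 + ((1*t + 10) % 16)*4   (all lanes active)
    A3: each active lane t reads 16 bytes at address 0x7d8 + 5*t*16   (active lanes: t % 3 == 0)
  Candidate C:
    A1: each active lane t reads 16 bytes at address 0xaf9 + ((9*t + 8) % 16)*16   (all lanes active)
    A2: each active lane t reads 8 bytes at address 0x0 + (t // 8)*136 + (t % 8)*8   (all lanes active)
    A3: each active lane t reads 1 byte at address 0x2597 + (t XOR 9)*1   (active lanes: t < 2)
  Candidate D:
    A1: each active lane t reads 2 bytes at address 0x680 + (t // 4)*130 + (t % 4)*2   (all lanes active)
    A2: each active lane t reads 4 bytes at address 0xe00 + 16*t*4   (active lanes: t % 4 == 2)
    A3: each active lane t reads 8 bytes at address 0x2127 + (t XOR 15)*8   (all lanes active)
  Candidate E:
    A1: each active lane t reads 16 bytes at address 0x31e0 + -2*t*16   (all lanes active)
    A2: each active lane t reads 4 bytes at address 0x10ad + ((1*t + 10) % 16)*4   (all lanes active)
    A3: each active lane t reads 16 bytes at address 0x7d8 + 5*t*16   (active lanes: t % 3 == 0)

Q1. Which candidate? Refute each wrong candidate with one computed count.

A: A1 gives 2 transactions, not 4
B: A1 gives 7 transactions, not 4
C: A1 gives 3 transactions, not 4
D: A2 gives 4 transactions, not 1
E: all counts match (4,1,6)

Answer: E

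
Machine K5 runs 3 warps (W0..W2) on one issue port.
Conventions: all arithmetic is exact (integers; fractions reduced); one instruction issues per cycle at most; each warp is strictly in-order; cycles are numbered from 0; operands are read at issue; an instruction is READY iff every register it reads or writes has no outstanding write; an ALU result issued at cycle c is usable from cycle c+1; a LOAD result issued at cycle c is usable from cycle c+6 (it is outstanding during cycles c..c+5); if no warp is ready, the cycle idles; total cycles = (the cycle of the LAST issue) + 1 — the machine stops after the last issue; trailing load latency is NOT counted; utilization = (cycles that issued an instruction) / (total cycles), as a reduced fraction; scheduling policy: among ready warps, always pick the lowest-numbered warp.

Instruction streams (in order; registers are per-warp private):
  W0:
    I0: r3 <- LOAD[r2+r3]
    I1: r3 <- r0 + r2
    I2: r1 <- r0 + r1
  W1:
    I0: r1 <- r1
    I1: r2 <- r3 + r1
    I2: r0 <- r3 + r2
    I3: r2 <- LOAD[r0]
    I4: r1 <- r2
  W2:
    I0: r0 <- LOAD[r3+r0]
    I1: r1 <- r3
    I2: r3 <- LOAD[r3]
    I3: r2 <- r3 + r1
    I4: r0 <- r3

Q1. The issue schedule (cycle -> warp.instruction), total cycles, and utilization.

cycle 0: W0.I0
cycle 1: W1.I0
cycle 2: W1.I1
cycle 3: W1.I2
cycle 4: W1.I3
cycle 5: W2.I0
cycle 6: W0.I1
cycle 7: W0.I2
cycle 8: W2.I1
cycle 9: W2.I2
cycle 10: W1.I4
cycle 11: idle
cycle 12: idle
cycle 13: idle
cycle 14: idle
cycle 15: W2.I3
cycle 16: W2.I4

Answer: 17 cycles, utilization 13/17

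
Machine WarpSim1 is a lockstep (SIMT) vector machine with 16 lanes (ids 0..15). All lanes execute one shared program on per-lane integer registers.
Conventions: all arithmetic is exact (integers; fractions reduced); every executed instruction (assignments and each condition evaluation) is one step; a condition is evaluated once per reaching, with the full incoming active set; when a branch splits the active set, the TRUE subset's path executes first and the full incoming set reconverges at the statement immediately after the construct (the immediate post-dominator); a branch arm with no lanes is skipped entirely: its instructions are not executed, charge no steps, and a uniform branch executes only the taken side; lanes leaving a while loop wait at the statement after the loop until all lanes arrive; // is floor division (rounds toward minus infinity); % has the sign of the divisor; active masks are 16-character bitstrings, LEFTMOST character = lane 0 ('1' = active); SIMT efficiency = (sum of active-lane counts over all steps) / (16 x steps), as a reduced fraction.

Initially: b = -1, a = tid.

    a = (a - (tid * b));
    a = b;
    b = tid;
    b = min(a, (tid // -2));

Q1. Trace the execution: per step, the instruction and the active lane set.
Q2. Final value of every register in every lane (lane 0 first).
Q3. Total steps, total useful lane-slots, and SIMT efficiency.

step 0: a <- (a - (tid * b))         1111111111111111
step 1: a <- b                       1111111111111111
step 2: b <- tid                     1111111111111111
step 3: b <- min(a, (tid // -2))     1111111111111111

Answer: 4 steps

b: -1,-1,-1,-2,-2,-3,-3,-4,-4,-5,-5,-6,-6,-7,-7,-8
a: -1,-1,-1,-1,-1,-1,-1,-1,-1,-1,-1,-1,-1,-1,-1,-1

steps = 4; useful = 64; efficiency = 64/64 = 1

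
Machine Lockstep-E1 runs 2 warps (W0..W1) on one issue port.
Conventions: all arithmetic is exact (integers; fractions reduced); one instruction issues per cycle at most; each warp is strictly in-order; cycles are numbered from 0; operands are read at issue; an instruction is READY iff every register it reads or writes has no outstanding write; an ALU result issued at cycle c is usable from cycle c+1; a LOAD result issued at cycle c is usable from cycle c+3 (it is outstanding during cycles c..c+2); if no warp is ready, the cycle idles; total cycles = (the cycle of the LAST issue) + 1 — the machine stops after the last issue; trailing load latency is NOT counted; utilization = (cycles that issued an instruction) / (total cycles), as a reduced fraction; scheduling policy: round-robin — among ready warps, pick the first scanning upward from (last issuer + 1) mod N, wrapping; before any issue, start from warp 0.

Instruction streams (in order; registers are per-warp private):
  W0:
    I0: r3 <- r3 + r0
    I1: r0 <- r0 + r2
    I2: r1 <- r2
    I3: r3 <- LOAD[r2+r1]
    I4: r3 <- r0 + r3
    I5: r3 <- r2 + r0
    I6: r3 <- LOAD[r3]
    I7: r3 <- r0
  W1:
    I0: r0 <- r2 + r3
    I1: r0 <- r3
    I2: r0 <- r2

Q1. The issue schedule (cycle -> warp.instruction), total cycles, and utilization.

cycle 0: W0.I0
cycle 1: W1.I0
cycle 2: W0.I1
cycle 3: W1.I1
cycle 4: W0.I2
cycle 5: W1.I2
cycle 6: W0.I3
cycle 7: idle
cycle 8: idle
cycle 9: W0.I4
cycle 10: W0.I5
cycle 11: W0.I6
cycle 12: idle
cycle 13: idle
cycle 14: W0.I7

Answer: 15 cycles, utilization 11/15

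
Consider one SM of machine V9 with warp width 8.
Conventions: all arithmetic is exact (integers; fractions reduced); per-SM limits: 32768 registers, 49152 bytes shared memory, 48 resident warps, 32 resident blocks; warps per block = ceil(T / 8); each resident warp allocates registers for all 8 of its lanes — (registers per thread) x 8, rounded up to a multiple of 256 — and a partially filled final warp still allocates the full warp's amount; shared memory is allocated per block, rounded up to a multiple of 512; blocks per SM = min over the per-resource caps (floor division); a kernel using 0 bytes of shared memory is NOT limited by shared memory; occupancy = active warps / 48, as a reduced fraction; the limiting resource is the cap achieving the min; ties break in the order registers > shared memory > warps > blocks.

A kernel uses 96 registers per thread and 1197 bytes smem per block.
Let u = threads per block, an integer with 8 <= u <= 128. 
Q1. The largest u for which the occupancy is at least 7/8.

Answer: u = 112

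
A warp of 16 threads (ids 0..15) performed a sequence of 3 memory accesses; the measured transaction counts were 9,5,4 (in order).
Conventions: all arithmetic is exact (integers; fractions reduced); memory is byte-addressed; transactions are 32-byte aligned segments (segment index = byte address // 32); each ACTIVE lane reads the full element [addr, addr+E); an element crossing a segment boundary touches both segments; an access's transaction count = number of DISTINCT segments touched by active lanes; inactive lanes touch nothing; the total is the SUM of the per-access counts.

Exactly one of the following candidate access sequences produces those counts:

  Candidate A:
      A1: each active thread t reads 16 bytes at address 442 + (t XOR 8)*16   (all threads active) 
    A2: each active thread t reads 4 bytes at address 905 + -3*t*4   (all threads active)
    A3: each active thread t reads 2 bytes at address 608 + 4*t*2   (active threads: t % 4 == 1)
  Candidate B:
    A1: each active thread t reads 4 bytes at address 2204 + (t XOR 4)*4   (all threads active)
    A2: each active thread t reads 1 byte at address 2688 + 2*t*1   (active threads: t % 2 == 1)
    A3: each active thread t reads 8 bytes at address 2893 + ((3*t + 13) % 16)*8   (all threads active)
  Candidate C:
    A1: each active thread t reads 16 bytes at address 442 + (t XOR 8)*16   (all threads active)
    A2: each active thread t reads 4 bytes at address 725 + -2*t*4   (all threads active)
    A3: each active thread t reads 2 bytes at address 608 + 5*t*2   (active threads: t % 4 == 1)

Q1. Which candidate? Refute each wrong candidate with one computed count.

A: A2 gives 7 transactions, not 5
B: A1 gives 3 transactions, not 9
C: all counts match (9,5,4)

Answer: C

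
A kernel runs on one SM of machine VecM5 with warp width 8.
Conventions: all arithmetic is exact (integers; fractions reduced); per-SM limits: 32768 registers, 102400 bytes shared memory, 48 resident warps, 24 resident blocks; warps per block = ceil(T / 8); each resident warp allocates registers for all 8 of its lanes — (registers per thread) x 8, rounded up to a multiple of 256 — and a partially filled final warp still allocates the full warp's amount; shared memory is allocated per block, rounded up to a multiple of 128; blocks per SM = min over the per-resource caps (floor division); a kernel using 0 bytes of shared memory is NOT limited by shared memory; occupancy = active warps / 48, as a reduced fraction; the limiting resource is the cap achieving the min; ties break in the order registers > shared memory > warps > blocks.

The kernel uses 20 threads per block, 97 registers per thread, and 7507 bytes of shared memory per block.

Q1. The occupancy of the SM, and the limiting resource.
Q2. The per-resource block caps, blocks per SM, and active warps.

Answer: occupancy 5/8, limited by registers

registers: 10 blocks
shared memory: 13 blocks
warps: 16 blocks
blocks: 24 blocks

Answer: 10 blocks, 30 active warps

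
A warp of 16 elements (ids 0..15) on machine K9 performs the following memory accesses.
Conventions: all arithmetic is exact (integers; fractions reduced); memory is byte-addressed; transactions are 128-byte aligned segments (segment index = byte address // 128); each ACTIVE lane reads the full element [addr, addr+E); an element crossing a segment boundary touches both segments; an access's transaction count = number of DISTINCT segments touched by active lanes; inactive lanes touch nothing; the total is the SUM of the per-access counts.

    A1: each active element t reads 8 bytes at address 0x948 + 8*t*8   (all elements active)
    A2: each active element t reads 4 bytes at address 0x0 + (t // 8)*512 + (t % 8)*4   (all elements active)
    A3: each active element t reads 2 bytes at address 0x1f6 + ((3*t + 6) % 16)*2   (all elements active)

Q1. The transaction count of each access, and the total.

A1: 9 transactions
A2: 2 transactions
A3: 2 transactions

Answer: 9,2,2; total 13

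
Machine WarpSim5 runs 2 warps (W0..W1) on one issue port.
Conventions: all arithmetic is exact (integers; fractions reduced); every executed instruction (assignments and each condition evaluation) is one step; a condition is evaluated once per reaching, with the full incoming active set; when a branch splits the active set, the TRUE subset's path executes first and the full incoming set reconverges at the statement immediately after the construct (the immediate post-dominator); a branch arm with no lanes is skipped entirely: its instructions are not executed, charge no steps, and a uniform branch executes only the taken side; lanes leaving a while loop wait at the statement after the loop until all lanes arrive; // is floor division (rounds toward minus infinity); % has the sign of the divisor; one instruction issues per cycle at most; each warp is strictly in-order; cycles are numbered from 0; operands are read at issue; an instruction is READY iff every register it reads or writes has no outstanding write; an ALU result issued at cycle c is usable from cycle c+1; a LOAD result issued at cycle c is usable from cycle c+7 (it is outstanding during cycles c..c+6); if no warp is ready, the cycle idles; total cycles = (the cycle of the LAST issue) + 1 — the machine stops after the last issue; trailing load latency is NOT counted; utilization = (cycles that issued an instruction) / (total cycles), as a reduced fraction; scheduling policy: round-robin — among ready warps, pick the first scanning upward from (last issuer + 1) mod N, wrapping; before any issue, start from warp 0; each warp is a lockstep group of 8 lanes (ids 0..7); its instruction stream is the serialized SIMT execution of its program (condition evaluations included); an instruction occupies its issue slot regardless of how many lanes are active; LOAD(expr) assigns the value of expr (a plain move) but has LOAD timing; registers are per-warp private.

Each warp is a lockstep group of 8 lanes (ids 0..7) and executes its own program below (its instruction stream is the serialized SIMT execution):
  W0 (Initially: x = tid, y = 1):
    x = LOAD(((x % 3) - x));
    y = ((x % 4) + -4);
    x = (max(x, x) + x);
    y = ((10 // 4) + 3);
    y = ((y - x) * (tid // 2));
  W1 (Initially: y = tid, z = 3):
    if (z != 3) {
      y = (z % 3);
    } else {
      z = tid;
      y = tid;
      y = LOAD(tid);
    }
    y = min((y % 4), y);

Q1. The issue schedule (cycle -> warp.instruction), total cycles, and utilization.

cycle 0: W0.I0
cycle 1: W1.I0
cycle 2: W1.I1
cycle 3: W1.I2
cycle 4: W1.I3
cycle 5: idle
cycle 6: idle
cycle 7: W0.I1
cycle 8: W0.I2
cycle 9: W0.I3
cycle 10: W0.I4
cycle 11: W1.I4

Answer: 12 cycles, utilization 5/6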